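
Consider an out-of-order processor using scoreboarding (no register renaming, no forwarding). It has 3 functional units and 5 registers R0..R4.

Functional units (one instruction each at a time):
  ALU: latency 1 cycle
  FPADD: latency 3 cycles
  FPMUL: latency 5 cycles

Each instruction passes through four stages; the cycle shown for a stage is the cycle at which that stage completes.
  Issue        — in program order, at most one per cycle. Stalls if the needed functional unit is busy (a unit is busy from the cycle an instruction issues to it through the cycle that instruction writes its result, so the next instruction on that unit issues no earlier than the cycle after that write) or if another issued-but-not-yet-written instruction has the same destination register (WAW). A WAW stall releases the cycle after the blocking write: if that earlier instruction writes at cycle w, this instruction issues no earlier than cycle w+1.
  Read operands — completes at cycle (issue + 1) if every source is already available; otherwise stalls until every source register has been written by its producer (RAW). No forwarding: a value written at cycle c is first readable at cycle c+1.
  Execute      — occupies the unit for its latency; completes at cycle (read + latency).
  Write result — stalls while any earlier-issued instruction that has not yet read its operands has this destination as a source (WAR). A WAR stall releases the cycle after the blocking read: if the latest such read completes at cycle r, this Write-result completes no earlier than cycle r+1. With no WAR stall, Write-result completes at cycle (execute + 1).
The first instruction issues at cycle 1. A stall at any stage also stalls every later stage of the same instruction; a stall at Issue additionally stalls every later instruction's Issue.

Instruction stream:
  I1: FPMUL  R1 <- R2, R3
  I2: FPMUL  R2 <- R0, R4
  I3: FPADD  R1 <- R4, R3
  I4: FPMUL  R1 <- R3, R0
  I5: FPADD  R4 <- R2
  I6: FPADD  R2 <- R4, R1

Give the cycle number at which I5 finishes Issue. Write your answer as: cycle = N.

cycle = 18

I1 -> (1, 2, 7, 8)
I2 -> (9, 10, 15, 16)  // struct: FPMUL busy until I1 writes@8
I3 -> (10, 11, 14, 15)
I4 -> (17, 18, 23, 24)  // struct: FPMUL busy until I2 writes@16
I5 -> (18, 19, 22, 23)
I6 -> (24, 25, 28, 29)  // struct: FPADD busy until I5 writes@23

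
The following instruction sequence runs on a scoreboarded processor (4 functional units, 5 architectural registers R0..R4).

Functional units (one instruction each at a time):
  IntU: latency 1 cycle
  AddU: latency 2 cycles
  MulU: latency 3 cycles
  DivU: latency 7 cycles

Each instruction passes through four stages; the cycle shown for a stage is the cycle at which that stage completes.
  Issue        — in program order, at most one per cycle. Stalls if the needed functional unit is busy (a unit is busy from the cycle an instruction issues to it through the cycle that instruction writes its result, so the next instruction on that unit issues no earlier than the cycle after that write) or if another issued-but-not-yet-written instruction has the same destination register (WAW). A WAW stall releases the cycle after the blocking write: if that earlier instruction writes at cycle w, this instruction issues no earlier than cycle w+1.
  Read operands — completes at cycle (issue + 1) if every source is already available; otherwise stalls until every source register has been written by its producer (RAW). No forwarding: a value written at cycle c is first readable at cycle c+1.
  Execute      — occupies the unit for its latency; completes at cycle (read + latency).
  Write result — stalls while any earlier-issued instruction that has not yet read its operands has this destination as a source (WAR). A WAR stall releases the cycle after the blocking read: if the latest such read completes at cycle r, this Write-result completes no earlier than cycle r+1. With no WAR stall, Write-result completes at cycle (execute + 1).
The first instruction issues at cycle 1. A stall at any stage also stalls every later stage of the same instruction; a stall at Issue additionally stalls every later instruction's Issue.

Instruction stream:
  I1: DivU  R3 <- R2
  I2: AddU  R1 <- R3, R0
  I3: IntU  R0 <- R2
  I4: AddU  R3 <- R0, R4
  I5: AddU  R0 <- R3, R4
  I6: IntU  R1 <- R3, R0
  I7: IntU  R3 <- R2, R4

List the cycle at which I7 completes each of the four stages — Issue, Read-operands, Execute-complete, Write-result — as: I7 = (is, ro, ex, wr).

[1] I1→DivU
[2] I1 RO · I2→AddU
[3] I3→IntU
[4] I3 RO
[5] I3 EX
[9] I1 EX
[10] I1 WR R3
[11] I2 RO
[12] I3 WR R0
[13] I2 EX
[14] I2 WR R1
[15] I4→AddU
[16] I4 RO
[18] I4 EX
[19] I4 WR R3
[20] I5→AddU
[21] I5 RO · I6→IntU
[23] I5 EX
[24] I5 WR R0
[25] I6 RO
[26] I6 EX
[27] I6 WR R1
[28] I7→IntU
[29] I7 RO
[30] I7 EX
[31] I7 WR R3

I7 = (28, 29, 30, 31)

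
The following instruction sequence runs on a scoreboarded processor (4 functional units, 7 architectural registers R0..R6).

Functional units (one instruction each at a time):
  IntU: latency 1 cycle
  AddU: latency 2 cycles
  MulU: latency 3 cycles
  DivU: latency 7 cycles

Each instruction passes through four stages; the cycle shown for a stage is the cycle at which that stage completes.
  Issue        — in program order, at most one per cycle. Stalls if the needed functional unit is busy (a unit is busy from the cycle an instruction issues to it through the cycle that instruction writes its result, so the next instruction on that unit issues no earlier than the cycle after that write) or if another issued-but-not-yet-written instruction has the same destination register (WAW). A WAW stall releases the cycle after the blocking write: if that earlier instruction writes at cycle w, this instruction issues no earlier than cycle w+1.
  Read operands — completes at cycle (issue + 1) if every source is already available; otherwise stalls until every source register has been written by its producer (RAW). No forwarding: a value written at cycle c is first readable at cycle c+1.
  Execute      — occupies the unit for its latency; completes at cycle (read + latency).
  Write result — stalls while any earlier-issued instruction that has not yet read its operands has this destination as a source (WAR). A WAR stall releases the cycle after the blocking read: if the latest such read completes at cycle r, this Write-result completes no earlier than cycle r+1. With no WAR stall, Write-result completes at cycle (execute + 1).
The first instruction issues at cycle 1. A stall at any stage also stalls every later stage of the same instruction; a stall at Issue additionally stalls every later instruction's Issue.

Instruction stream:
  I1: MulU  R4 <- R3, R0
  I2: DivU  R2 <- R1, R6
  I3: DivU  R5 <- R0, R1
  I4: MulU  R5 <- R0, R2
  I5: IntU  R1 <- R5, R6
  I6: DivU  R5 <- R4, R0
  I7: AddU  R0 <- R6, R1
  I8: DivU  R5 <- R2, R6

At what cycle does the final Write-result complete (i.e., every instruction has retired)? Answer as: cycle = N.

cycle = 47

I1: IS=1 RO=2 EX=5 WR=6
I2: IS=2 RO=3 EX=10 WR=11
I3: IS=12 RO=13 EX=20 WR=21  [struct: DivU busy until I2 writes@11]
I4: IS=22 RO=23 EX=26 WR=27  [WAW R5: wait I3 write@21]
I5: IS=23 RO=28 EX=29 WR=30  [RAW R5: wait I4 write@27]
I6: IS=28 RO=29 EX=36 WR=37  [WAW R5: wait I4 write@27]
I7: IS=29 RO=31 EX=33 WR=34  [RAW R1: wait I5 write@30]
I8: IS=38 RO=39 EX=46 WR=47  [struct: DivU busy until I6 writes@37]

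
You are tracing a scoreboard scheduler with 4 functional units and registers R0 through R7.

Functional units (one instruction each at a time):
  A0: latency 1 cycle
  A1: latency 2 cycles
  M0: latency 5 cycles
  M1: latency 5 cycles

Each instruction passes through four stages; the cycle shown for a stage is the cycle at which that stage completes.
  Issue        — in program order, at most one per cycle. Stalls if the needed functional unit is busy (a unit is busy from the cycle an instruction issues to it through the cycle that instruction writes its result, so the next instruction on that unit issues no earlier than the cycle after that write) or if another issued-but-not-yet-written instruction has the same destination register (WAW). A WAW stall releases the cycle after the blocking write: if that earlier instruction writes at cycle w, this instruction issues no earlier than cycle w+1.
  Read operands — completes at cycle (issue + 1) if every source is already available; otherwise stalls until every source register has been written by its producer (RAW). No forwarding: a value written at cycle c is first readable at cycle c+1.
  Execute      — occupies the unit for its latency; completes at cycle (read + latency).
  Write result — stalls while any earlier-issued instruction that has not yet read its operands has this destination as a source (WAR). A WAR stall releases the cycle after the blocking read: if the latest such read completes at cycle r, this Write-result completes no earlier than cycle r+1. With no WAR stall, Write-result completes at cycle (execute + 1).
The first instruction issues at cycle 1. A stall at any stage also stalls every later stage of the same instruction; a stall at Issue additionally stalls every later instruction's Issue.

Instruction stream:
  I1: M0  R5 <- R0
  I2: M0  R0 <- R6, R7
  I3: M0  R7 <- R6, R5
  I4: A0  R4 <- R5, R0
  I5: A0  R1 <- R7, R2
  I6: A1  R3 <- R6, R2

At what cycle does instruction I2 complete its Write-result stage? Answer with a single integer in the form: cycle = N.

cycle = 16

[I1] 1/2/7/8
[I2] 9/10/15/16  (struct: M0 busy until I1 writes@8)
[I3] 17/18/23/24  (struct: M0 busy until I2 writes@16)
[I4] 18/19/20/21
[I5] 22/25/26/27  (struct: A0 busy until I4 writes@21; RAW R7: wait I3 write@24)
[I6] 23/24/26/27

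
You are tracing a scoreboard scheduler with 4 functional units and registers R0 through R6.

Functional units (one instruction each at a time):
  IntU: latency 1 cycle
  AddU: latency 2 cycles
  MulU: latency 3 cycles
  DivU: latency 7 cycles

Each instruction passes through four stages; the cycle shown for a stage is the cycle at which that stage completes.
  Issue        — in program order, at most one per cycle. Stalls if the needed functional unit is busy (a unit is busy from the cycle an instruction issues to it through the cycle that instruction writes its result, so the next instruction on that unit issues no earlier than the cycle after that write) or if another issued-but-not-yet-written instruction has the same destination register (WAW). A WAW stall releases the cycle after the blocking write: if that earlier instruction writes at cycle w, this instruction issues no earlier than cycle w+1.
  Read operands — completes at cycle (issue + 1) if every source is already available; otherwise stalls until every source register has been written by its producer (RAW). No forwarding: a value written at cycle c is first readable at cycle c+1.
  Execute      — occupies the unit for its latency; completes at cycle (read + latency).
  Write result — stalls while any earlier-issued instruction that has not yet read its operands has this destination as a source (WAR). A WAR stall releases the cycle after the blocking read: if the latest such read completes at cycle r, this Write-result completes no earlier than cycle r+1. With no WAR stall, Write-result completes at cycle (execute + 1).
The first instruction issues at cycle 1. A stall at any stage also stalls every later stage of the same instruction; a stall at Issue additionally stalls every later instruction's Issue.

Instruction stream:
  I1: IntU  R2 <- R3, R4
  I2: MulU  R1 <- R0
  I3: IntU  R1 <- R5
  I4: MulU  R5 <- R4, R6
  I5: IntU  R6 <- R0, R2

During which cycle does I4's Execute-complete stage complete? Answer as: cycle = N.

cycle = 13

I1 -> (1, 2, 3, 4)
I2 -> (2, 3, 6, 7)
I3 -> (8, 9, 10, 11)  // WAW R1: wait I2 write@7
I4 -> (9, 10, 13, 14)
I5 -> (12, 13, 14, 15)  // struct: IntU busy until I3 writes@11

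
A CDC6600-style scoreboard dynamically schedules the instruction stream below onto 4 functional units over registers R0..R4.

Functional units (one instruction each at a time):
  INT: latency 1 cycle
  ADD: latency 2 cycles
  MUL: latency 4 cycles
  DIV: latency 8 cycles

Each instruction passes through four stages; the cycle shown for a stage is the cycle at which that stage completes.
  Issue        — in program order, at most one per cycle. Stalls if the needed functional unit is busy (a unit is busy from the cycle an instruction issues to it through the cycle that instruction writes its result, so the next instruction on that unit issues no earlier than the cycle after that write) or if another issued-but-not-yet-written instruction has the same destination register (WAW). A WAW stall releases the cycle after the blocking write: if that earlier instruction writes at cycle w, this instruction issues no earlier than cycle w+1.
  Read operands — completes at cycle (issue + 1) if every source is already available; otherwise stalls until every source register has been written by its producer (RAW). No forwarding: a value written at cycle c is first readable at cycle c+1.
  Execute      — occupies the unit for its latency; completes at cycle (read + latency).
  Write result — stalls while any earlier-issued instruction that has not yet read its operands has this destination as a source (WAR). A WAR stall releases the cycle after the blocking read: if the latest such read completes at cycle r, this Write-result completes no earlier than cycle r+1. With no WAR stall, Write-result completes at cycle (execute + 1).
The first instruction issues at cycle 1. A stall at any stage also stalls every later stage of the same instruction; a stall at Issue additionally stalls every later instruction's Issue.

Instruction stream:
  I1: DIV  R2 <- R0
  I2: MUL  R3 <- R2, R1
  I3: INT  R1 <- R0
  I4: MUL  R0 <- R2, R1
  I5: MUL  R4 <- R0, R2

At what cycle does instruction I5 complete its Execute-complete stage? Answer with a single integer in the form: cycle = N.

cycle = 30

I1  is:1  ro:2  ex:10  wr:11
I2  is:2  ro:12  ex:16  wr:17  — RAW R2: wait I1 write@11
I3  is:3  ro:4  ex:5  wr:13  — WAR R1: wait I2 read@12
I4  is:18  ro:19  ex:23  wr:24  — struct: MUL busy until I2 writes@17
I5  is:25  ro:26  ex:30  wr:31  — struct: MUL busy until I4 writes@24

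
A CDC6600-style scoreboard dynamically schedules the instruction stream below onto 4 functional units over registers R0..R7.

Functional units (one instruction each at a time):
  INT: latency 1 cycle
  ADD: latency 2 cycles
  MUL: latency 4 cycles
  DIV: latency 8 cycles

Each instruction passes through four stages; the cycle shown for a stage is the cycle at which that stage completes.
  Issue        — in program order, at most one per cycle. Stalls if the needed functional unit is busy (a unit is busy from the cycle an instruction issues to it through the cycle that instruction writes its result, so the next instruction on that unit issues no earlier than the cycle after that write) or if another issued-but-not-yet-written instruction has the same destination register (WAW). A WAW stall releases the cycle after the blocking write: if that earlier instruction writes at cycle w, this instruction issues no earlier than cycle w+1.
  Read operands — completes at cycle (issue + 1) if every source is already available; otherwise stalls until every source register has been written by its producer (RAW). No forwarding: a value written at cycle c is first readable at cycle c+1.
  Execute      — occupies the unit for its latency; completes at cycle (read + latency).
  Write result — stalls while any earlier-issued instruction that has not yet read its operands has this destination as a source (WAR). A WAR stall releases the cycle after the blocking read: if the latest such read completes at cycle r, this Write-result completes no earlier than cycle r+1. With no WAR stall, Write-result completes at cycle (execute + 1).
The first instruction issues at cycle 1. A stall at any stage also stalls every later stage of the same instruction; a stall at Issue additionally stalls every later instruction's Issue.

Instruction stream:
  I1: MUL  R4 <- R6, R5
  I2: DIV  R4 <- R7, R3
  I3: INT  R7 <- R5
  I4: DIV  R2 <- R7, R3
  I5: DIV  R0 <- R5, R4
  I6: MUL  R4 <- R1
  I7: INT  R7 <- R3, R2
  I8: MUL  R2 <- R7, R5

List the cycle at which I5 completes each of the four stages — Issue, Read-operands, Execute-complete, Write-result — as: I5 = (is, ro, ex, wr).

t=1  I1 dispatched to MUL
t=2  I1 operands ready
t=6  I1 complete
t=7  R4←I1
t=8  I2 dispatched to DIV
t=9  I2 operands ready; I3 dispatched to INT
t=10  I3 operands ready
t=11  I3 complete
t=12  R7←I3
t=17  I2 complete
t=18  R4←I2
t=19  I4 dispatched to DIV
t=20  I4 operands ready
t=28  I4 complete
t=29  R2←I4
t=30  I5 dispatched to DIV
t=31  I5 operands ready; I6 dispatched to MUL
t=32  I6 operands ready; I7 dispatched to INT
t=33  I7 operands ready
t=34  I7 complete
t=35  R7←I7
t=36  I6 complete
t=37  R4←I6
t=38  I8 dispatched to MUL
t=39  I5 complete; I8 operands ready
t=40  R0←I5
t=43  I8 complete
t=44  R2←I8

I5 = (30, 31, 39, 40)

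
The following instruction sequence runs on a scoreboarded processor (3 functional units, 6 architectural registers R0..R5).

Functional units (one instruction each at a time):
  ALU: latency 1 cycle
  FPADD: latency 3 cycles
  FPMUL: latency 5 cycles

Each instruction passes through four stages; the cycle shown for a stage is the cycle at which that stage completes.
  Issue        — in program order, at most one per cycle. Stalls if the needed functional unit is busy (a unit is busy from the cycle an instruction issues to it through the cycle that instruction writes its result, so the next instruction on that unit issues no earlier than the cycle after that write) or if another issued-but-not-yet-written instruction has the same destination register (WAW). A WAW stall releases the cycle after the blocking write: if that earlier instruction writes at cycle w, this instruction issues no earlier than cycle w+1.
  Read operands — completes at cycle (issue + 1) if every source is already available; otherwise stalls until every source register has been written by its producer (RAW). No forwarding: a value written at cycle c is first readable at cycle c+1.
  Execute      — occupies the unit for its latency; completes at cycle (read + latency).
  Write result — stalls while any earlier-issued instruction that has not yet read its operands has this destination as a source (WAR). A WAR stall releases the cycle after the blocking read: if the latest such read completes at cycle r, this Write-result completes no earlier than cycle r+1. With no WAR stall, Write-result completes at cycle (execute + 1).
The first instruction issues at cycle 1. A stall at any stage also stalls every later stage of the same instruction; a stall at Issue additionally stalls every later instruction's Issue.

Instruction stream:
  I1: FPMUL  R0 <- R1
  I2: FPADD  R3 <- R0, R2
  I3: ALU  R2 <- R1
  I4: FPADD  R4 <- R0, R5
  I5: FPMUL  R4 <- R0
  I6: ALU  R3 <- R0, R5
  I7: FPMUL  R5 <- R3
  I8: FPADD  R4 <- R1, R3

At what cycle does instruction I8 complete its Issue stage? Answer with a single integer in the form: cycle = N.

  I1 | 1 | 2 | 7 | 8
  I2 | 2 | 9 | 12 | 13   RAW R0: wait I1 write@8
  I3 | 3 | 4 | 5 | 10   WAR R2: wait I2 read@9
  I4 | 14 | 15 | 18 | 19   struct: FPADD busy until I2 writes@13
  I5 | 20 | 21 | 26 | 27   WAW R4: wait I4 write@19
  I6 | 21 | 22 | 23 | 24
  I7 | 28 | 29 | 34 | 35   struct: FPMUL busy until I5 writes@27
  I8 | 29 | 30 | 33 | 34

cycle = 29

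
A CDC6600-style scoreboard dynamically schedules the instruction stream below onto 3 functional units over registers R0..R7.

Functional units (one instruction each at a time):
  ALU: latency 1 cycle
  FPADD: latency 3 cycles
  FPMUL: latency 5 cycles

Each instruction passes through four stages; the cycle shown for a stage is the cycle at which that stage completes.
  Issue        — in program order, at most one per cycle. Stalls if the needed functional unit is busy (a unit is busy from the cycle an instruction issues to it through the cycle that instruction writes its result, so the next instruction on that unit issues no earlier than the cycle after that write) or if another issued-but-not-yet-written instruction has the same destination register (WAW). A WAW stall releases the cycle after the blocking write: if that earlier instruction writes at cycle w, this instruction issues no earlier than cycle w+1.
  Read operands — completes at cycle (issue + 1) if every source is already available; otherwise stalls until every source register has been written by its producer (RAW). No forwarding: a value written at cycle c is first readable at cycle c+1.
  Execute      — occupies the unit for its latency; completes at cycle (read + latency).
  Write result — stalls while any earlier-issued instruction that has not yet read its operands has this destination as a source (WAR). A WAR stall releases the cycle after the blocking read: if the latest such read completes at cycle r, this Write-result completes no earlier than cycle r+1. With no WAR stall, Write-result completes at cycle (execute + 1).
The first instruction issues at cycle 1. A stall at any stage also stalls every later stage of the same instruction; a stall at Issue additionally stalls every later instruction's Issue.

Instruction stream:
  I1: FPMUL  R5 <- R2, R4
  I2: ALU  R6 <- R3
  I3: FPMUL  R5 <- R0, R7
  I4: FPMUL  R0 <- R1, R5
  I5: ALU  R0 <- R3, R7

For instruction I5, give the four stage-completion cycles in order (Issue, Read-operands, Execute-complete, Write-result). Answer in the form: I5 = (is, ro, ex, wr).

I5 = (25, 26, 27, 28)

  I1 | 1 | 2 | 7 | 8
  I2 | 2 | 3 | 4 | 5
  I3 | 9 | 10 | 15 | 16   struct: FPMUL busy until I1 writes@8
  I4 | 17 | 18 | 23 | 24   struct: FPMUL busy until I3 writes@16
  I5 | 25 | 26 | 27 | 28   WAW R0: wait I4 write@24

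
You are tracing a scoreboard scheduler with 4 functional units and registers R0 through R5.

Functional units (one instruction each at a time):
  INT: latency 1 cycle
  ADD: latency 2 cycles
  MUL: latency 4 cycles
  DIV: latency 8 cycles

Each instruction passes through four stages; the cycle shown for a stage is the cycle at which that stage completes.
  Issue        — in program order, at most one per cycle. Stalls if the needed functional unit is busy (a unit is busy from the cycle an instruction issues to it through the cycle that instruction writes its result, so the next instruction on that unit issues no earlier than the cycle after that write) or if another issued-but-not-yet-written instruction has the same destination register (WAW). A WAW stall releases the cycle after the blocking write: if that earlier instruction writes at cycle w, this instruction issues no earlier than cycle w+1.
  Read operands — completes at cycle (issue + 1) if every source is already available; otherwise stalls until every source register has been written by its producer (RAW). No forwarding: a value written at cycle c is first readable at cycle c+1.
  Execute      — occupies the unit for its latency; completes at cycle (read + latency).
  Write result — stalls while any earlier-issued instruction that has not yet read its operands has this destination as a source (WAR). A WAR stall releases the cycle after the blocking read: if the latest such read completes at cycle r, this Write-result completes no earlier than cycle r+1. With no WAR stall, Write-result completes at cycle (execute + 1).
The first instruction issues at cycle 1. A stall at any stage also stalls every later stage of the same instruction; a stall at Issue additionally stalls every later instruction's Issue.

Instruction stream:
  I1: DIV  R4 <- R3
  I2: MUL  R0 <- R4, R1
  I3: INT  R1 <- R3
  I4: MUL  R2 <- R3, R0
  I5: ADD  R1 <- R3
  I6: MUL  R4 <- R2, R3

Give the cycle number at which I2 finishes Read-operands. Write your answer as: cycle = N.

cycle = 12

[1] I1 dispatched to DIV
[2] I1 operands ready | I2 dispatched to MUL
[3] I3 dispatched to INT
[4] I3 operands ready
[5] I3 complete
[10] I1 complete
[11] R4←I1
[12] I2 operands ready
[13] R1←I3
[16] I2 complete
[17] R0←I2
[18] I4 dispatched to MUL
[19] I4 operands ready | I5 dispatched to ADD
[20] I5 operands ready
[22] I5 complete
[23] I4 complete | R1←I5
[24] R2←I4
[25] I6 dispatched to MUL
[26] I6 operands ready
[30] I6 complete
[31] R4←I6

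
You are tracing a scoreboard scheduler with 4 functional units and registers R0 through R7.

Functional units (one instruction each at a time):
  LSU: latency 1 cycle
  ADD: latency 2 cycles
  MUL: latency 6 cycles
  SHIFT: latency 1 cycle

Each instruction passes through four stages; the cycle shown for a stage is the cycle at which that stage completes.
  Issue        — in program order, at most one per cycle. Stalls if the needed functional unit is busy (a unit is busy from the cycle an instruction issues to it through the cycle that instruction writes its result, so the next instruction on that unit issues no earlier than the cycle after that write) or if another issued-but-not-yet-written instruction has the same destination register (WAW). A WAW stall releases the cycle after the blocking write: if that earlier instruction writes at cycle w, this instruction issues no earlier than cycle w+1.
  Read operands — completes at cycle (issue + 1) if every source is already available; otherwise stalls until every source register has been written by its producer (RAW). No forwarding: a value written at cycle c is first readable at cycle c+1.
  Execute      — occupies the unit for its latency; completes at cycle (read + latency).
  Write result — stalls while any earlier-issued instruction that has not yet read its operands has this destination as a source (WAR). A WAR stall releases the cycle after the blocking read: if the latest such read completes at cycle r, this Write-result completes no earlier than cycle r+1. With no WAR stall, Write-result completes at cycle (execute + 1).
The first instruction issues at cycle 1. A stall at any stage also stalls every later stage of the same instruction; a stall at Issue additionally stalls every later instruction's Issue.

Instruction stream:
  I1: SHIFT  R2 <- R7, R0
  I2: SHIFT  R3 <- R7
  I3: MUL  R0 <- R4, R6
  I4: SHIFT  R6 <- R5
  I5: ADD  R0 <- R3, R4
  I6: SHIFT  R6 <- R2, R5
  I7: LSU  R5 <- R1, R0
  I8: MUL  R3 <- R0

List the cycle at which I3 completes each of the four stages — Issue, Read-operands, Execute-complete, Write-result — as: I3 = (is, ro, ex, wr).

I3 = (6, 7, 13, 14)

I1: IS=1 RO=2 EX=3 WR=4
I2: IS=5 RO=6 EX=7 WR=8  [struct: SHIFT busy until I1 writes@4]
I3: IS=6 RO=7 EX=13 WR=14
I4: IS=9 RO=10 EX=11 WR=12  [struct: SHIFT busy until I2 writes@8]
I5: IS=15 RO=16 EX=18 WR=19  [WAW R0: wait I3 write@14]
I6: IS=16 RO=17 EX=18 WR=19
I7: IS=17 RO=20 EX=21 WR=22  [RAW R0: wait I5 write@19]
I8: IS=18 RO=20 EX=26 WR=27  [RAW R0: wait I5 write@19]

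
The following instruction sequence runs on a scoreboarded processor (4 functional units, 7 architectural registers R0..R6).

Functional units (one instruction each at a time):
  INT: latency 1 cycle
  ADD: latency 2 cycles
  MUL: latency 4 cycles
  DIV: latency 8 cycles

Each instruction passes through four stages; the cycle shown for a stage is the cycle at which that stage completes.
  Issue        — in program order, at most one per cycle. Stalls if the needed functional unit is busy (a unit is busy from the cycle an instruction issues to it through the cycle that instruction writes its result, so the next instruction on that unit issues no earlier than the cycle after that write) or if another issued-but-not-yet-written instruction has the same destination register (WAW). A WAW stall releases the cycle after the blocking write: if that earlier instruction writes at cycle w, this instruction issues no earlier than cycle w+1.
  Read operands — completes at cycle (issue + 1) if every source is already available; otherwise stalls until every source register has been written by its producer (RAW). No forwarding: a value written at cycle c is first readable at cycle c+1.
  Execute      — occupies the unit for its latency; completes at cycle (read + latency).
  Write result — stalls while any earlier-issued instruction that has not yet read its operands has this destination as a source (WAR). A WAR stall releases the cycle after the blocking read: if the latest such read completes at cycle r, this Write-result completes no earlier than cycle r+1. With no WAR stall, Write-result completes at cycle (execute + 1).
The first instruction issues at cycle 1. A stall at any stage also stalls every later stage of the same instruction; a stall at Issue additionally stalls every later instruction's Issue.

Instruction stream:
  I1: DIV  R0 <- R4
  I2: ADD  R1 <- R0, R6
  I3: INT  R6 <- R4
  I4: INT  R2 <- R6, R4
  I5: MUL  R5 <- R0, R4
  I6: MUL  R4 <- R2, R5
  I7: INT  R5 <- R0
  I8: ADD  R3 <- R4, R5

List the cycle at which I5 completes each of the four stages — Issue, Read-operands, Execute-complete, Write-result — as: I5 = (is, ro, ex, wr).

cycle 1: I1→DIV
cycle 2: I1 RO | I2→ADD
cycle 3: I3→INT
cycle 4: I3 RO
cycle 5: I3 EX
cycle 10: I1 EX
cycle 11: I1 WR R0
cycle 12: I2 RO
cycle 13: I3 WR R6
cycle 14: I2 EX | I4→INT
cycle 15: I2 WR R1 | I4 RO | I5→MUL
cycle 16: I4 EX | I5 RO
cycle 17: I4 WR R2
cycle 20: I5 EX
cycle 21: I5 WR R5
cycle 22: I6→MUL
cycle 23: I6 RO | I7→INT
cycle 24: I7 RO | I8→ADD
cycle 25: I7 EX
cycle 26: I7 WR R5
cycle 27: I6 EX
cycle 28: I6 WR R4
cycle 29: I8 RO
cycle 31: I8 EX
cycle 32: I8 WR R3

I5 = (15, 16, 20, 21)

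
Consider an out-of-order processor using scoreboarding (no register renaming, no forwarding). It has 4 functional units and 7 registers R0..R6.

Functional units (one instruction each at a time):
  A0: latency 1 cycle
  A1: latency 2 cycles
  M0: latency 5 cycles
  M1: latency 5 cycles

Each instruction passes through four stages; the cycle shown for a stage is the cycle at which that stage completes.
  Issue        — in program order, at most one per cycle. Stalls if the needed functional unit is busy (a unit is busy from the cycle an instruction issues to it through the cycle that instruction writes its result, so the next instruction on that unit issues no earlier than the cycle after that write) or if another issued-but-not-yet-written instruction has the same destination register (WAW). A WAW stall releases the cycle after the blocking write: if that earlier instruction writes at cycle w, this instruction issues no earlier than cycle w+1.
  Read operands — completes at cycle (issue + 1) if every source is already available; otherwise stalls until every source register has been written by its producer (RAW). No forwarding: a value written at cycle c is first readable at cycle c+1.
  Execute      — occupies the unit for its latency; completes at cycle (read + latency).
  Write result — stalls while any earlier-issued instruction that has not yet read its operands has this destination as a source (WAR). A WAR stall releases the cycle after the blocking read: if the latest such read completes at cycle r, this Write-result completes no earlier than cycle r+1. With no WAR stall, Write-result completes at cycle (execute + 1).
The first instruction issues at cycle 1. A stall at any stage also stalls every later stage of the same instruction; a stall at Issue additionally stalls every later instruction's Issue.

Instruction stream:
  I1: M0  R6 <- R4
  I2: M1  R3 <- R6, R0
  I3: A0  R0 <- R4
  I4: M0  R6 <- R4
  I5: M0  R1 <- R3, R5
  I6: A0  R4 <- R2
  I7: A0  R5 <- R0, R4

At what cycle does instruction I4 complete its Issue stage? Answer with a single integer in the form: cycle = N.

cycle 1: issue I1 (M0)
cycle 2: I1 read-ops; issue I2 (M1)
cycle 3: issue I3 (A0)
cycle 4: I3 read-ops
cycle 5: I3 finished on A0
cycle 7: I1 finished on M0
cycle 8: I1→R6
cycle 9: I2 read-ops; issue I4 (M0)
cycle 10: I3→R0; I4 read-ops
cycle 14: I2 finished on M1
cycle 15: I2→R3; I4 finished on M0
cycle 16: I4→R6
cycle 17: issue I5 (M0)
cycle 18: I5 read-ops; issue I6 (A0)
cycle 19: I6 read-ops
cycle 20: I6 finished on A0
cycle 21: I6→R4
cycle 22: issue I7 (A0)
cycle 23: I5 finished on M0; I7 read-ops
cycle 24: I5→R1; I7 finished on A0
cycle 25: I7→R5

cycle = 9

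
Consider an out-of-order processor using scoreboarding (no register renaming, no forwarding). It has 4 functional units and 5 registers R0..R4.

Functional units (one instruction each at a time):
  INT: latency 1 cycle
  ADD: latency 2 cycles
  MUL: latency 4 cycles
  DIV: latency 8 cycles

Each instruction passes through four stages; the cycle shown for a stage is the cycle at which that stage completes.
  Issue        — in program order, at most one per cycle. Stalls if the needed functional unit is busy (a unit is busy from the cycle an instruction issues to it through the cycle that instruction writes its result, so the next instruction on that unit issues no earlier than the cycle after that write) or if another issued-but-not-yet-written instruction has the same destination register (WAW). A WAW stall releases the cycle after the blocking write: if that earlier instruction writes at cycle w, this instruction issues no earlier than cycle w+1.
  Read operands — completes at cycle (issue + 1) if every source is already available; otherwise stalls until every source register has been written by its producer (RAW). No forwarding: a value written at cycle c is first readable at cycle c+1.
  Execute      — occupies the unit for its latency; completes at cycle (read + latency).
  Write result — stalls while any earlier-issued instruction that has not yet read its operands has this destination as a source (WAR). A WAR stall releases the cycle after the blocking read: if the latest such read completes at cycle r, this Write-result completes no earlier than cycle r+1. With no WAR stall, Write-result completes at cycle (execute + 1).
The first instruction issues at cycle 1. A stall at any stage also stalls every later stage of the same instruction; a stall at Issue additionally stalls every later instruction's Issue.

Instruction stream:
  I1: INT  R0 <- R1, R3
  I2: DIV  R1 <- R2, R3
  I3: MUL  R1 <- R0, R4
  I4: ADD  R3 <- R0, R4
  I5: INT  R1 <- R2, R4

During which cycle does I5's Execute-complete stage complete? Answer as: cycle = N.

cycle = 22

  I1 | 1 | 2 | 3 | 4
  I2 | 2 | 3 | 11 | 12
  I3 | 13 | 14 | 18 | 19   WAW R1: wait I2 write@12
  I4 | 14 | 15 | 17 | 18
  I5 | 20 | 21 | 22 | 23   WAW R1: wait I3 write@19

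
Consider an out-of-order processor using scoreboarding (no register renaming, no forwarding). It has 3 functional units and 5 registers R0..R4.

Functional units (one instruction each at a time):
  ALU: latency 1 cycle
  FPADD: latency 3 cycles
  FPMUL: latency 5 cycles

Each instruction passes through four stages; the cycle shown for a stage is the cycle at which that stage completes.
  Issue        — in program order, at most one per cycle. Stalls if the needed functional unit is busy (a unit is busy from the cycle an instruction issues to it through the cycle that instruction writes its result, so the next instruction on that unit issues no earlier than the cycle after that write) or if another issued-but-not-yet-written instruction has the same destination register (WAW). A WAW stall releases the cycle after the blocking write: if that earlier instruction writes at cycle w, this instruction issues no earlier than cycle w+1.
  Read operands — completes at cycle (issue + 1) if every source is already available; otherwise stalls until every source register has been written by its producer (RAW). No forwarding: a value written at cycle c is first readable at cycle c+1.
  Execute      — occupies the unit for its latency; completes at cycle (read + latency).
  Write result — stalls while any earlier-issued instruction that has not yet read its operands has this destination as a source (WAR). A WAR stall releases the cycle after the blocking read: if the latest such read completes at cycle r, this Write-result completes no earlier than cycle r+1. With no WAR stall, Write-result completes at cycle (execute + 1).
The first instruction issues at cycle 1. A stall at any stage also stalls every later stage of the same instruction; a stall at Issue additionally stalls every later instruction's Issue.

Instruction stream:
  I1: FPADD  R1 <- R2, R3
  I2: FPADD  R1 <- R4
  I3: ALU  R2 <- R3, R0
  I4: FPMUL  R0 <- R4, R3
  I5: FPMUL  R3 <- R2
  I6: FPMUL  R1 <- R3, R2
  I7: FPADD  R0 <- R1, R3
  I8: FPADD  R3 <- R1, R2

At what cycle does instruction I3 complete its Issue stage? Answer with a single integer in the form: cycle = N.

[1] I1→FPADD
[2] I1 RO
[5] I1 EX
[6] I1 WR R1
[7] I2→FPADD
[8] I2 RO, I3→ALU
[9] I3 RO, I4→FPMUL
[10] I3 EX, I4 RO
[11] I2 EX, I3 WR R2
[12] I2 WR R1
[15] I4 EX
[16] I4 WR R0
[17] I5→FPMUL
[18] I5 RO
[23] I5 EX
[24] I5 WR R3
[25] I6→FPMUL
[26] I6 RO, I7→FPADD
[31] I6 EX
[32] I6 WR R1
[33] I7 RO
[36] I7 EX
[37] I7 WR R0
[38] I8→FPADD
[39] I8 RO
[42] I8 EX
[43] I8 WR R3

cycle = 8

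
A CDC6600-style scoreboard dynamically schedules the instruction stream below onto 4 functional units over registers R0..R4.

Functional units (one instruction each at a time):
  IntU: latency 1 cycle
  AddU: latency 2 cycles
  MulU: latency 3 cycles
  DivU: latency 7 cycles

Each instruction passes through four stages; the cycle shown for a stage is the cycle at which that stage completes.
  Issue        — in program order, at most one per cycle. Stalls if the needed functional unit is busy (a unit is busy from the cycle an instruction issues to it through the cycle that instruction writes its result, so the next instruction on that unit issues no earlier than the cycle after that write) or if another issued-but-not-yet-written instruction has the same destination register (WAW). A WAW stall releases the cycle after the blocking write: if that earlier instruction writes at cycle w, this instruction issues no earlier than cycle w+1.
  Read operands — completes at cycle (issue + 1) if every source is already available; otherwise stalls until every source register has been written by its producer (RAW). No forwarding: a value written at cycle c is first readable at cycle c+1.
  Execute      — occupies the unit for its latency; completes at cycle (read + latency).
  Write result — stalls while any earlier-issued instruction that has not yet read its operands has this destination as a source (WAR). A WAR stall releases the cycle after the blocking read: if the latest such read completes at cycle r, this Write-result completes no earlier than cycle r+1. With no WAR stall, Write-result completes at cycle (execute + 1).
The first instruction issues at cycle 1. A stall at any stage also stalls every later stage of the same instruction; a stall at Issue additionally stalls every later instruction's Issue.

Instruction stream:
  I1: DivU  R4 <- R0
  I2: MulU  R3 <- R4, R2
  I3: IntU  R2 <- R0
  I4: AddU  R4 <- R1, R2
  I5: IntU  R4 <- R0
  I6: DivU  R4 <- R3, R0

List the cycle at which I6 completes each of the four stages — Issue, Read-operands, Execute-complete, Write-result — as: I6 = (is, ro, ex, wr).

I6 = (21, 22, 29, 30)

[I1] 1/2/9/10
[I2] 2/11/14/15  (RAW R4: wait I1 write@10)
[I3] 3/4/5/12  (WAR R2: wait I2 read@11)
[I4] 11/13/15/16  (WAW R4: wait I1 write@10; RAW R2: wait I3 write@12)
[I5] 17/18/19/20  (WAW R4: wait I4 write@16)
[I6] 21/22/29/30  (WAW R4: wait I5 write@20)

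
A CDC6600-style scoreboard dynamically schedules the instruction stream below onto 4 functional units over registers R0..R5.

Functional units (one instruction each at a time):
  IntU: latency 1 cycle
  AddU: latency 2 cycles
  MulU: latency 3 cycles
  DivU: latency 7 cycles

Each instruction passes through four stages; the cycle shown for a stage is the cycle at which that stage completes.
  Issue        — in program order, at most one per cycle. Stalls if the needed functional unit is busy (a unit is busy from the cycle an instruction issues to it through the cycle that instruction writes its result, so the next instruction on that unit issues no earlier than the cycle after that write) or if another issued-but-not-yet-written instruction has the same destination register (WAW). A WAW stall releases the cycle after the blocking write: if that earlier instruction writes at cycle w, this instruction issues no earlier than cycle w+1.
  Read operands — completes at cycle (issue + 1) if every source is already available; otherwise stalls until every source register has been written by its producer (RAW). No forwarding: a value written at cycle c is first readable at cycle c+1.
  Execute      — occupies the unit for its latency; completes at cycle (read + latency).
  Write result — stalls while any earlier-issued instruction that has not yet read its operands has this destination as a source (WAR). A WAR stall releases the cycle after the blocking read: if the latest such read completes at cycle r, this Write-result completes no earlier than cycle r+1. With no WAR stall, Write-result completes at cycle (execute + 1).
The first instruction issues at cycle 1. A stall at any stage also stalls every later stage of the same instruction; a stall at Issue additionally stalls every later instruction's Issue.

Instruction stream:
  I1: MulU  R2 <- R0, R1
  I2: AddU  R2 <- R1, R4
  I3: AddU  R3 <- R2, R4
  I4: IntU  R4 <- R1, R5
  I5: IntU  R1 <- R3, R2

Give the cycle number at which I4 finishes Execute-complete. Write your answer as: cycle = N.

cycle = 15

[1] I1 dispatched to MulU
[2] I1 operands ready
[5] I1 complete
[6] R2←I1
[7] I2 dispatched to AddU
[8] I2 operands ready
[10] I2 complete
[11] R2←I2
[12] I3 dispatched to AddU
[13] I3 operands ready · I4 dispatched to IntU
[14] I4 operands ready
[15] I3 complete · I4 complete
[16] R3←I3 · R4←I4
[17] I5 dispatched to IntU
[18] I5 operands ready
[19] I5 complete
[20] R1←I5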